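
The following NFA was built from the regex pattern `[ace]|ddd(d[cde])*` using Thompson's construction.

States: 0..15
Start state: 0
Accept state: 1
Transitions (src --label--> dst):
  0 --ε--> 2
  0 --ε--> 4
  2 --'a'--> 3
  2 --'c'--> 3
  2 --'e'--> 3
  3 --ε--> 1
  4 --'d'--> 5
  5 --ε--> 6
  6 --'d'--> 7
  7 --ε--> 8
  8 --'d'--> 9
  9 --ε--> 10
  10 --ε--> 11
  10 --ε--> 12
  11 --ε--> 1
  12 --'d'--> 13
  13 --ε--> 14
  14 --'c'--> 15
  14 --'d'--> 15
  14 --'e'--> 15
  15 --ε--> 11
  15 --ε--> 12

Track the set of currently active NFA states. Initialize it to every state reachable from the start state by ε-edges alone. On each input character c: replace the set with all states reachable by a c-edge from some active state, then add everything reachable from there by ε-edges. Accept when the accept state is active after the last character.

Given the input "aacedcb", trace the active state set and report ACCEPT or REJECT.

Answer: REJECT

Trace:
start: ε-closure({0}) = {0,2,4}
'a' @ 1: {1,3}  (accept∈set)
'a' @ 2: {}  — no active states
rest 'cedcb' ignored (set empty)
end set {} — state 1 not in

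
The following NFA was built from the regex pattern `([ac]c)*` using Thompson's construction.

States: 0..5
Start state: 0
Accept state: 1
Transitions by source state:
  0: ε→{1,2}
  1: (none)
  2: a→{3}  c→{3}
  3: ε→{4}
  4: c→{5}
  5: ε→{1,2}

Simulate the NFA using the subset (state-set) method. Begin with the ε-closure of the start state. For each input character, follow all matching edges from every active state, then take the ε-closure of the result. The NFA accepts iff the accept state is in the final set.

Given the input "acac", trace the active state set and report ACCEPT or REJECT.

Answer: ACCEPT

Derivation:
initial (ε-close {0}): {0,1,2}
'a' @ 1: {3,4}
'c' @ 2: {1,2,5}  ✓accept
'a' @ 3: {3,4}
'c' @ 4: {1,2,5}  ✓accept
after full input: {1,2,5}  (accept=1 in)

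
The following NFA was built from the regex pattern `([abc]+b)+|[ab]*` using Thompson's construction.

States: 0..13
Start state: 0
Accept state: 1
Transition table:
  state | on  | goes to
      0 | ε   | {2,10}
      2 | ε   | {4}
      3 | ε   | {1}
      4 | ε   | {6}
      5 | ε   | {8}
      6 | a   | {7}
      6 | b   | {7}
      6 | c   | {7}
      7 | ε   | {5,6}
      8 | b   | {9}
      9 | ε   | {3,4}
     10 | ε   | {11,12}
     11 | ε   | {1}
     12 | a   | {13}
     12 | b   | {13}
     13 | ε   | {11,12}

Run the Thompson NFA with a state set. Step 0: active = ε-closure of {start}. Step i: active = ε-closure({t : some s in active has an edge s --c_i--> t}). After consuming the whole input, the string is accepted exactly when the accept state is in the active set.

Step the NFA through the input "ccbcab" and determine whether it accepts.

start: ε-closure({0}) = {0,1,2,4,6,10,11,12}
'c' @ 1: {5,6,7,8}
'c' @ 2: {5,6,7,8}
'b' @ 3: {1,3,4,5,6,7,8,9}  ✓accept
'c' @ 4: {5,6,7,8}
'a' @ 5: {5,6,7,8}
'b' @ 6: {1,3,4,5,6,7,8,9}  ✓accept
after full input: {1,3,4,5,6,7,8,9}  (accept=1 in)

Answer: ACCEPT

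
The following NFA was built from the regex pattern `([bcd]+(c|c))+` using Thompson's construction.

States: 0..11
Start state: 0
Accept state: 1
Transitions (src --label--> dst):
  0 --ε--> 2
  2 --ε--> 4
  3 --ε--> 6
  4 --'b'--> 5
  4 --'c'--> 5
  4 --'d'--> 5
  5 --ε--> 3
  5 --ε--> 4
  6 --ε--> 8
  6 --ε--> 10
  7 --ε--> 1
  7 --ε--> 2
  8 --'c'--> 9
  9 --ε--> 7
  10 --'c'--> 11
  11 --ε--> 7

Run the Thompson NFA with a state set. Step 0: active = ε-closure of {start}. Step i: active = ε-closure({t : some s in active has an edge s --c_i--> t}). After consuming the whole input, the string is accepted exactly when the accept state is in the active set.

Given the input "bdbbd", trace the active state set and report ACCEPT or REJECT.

start: ε-closure({0}) = {0,2,4}
'b' @ 1: {3,4,5,6,8,10}
'd' @ 2: {3,4,5,6,8,10}
'b' @ 3: {3,4,5,6,8,10}
'b' @ 4: {3,4,5,6,8,10}
'd' @ 5: {3,4,5,6,8,10}
end set {3,4,5,6,8,10} — state 1 not in

Answer: REJECT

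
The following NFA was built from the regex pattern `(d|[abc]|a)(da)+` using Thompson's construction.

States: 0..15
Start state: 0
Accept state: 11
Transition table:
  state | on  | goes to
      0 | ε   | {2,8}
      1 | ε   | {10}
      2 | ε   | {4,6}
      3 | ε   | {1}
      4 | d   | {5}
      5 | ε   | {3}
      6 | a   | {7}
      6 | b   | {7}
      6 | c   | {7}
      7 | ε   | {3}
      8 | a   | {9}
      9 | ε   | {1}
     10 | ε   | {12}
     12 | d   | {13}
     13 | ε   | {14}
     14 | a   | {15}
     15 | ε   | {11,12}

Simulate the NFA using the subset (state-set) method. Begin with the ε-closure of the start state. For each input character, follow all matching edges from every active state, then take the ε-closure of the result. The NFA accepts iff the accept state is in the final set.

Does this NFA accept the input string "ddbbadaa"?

S₀ = ε-closure({0}) = {0,2,4,6,8}
'd' @ 1: {1,3,5,10,12}
'd' @ 2: {13,14}
'b' @ 3: {}  — no active states
rest 'badaa' ignored (set empty)
after full input: {}  (accept=11 not in)

Answer: REJECT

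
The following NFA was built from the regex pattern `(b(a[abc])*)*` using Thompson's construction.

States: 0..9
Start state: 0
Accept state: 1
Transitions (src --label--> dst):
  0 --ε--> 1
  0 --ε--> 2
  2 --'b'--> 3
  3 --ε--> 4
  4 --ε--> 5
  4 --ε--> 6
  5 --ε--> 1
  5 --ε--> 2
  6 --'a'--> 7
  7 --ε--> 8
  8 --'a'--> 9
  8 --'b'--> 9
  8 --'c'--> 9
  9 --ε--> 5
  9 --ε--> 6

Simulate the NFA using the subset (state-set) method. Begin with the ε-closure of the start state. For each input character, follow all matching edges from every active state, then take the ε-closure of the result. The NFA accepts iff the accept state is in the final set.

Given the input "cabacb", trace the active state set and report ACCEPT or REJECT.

Answer: REJECT

Derivation:
S₀ = ε-closure({0}) = {0,1,2}
'c' @ 1: {}  — state set empty
rest 'abacb' ignored (set empty)
end set {} — state 1 not in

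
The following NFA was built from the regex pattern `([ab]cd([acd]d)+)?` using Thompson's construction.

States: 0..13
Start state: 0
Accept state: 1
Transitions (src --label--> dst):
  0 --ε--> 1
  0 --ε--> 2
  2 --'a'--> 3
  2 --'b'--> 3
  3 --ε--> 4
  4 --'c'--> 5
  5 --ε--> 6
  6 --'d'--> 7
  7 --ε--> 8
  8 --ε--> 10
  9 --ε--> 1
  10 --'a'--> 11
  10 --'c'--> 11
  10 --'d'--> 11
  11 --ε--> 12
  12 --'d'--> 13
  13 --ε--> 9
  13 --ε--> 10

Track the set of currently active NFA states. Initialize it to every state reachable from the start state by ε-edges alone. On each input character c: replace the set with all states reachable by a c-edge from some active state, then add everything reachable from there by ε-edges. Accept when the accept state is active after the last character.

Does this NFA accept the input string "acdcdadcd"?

Answer: ACCEPT

Derivation:
initial (ε-close {0}): {0,1,2}
'a' @ 1: {3,4}
'c' @ 2: {5,6}
'd' @ 3: {7,8,10}
'c' @ 4: {11,12}
'd' @ 5: {1,9,10,13}  (accept∈set)
'a' @ 6: {11,12}
'd' @ 7: {1,9,10,13}  (accept∈set)
'c' @ 8: {11,12}
'd' @ 9: {1,9,10,13}  (accept∈set)
after full input: {1,9,10,13}  (accept=1 in)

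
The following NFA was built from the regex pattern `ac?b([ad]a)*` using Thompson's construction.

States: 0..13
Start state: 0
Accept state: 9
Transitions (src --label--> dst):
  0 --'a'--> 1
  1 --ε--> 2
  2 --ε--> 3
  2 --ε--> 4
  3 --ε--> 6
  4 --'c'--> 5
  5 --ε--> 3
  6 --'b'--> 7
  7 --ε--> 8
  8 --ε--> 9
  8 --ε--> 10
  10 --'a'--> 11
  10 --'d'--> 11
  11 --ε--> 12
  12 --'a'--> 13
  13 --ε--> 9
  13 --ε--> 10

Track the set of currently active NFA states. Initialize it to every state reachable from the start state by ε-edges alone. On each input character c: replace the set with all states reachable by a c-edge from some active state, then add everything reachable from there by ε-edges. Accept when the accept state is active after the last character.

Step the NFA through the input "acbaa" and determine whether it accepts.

start: ε-closure({0}) = {0}
'a' @ 1: {1,2,3,4,6}
'c' @ 2: {3,5,6}
'b' @ 3: {7,8,9,10}  (accept∈set)
'a' @ 4: {11,12}
'a' @ 5: {9,10,13}  (accept∈set)
end set {9,10,13} — state 9 in

Answer: ACCEPT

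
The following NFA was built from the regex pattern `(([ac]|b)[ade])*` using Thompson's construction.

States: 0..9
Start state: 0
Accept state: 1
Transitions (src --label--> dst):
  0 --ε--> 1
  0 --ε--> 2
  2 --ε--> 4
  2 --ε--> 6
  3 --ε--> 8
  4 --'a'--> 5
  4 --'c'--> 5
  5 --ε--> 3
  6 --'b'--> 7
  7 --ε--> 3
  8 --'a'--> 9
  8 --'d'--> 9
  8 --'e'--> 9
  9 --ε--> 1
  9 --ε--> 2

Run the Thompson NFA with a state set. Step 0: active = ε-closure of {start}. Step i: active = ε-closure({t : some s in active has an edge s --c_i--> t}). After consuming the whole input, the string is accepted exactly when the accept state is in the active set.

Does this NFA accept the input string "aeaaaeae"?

Answer: ACCEPT

Steps:
S₀ = ε-closure({0}) = {0,1,2,4,6}
'a' @ 1: {3,5,8}
'e' @ 2: {1,2,4,6,9}  (accept∈set)
'a' @ 3: {3,5,8}
'a' @ 4: {1,2,4,6,9}  (accept∈set)
'a' @ 5: {3,5,8}
'e' @ 6: {1,2,4,6,9}  (accept∈set)
'a' @ 7: {3,5,8}
'e' @ 8: {1,2,4,6,9}  (accept∈set)
after full input: {1,2,4,6,9}  (accept=1 in)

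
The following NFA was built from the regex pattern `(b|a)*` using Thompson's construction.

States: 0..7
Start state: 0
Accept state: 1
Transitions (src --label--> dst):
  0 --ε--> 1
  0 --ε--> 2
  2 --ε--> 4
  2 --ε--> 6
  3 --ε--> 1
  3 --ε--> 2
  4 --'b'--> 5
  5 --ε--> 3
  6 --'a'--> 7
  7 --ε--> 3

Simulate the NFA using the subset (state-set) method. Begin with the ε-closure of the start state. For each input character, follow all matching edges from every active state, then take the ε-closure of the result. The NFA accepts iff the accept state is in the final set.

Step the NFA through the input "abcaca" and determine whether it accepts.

initial (ε-close {0}): {0,1,2,4,6}
'a' @ 1: {1,2,3,4,6,7}  ✓accept
'b' @ 2: {1,2,3,4,5,6}  ✓accept
'c' @ 3: {}  — no active states
rest 'aca' ignored (set empty)
end set {} — state 1 not in

Answer: REJECT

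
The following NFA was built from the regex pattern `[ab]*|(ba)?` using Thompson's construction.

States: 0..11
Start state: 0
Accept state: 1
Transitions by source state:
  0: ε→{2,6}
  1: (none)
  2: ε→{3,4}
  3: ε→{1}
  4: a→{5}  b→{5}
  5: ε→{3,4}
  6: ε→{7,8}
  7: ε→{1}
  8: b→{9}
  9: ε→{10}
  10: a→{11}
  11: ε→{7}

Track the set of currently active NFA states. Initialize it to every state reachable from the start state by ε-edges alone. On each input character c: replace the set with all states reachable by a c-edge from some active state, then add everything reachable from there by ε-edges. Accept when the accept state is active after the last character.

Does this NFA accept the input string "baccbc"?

Answer: REJECT

Trace:
start: ε-closure({0}) = {0,1,2,3,4,6,7,8}
'b' @ 1: {1,3,4,5,9,10}  ✓accept
'a' @ 2: {1,3,4,5,7,11}  ✓accept
'c' @ 3: {}  — dead — no transitions
rest 'cbc' ignored (set empty)
end set {} — state 1 not in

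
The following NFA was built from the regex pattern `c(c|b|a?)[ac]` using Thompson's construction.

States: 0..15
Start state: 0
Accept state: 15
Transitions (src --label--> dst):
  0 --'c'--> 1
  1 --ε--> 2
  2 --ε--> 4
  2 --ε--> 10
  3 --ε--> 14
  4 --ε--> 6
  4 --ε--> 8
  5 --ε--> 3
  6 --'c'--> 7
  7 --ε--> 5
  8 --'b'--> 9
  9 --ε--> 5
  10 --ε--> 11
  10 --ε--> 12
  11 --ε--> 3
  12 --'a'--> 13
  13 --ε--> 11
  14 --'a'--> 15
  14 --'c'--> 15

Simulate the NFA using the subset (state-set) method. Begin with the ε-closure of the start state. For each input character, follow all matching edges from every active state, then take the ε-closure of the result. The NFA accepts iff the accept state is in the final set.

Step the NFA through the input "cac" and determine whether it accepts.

S₀ = ε-closure({0}) = {0}
'c' @ 1: {1,2,3,4,6,8,10,11,12,14}
'a' @ 2: {3,11,13,14,15}  (accept∈set)
'c' @ 3: {15}  (accept∈set)
end set {15} — state 15 in

Answer: ACCEPT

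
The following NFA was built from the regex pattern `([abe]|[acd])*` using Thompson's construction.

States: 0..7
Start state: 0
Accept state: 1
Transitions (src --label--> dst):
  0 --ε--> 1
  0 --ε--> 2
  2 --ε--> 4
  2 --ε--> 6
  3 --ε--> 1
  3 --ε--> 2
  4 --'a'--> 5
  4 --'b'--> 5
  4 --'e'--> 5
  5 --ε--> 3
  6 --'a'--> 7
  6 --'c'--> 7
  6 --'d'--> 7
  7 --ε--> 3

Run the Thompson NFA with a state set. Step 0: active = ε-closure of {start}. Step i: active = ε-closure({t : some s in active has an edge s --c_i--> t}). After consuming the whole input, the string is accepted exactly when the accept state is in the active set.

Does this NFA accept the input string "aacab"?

Answer: ACCEPT

Derivation:
S₀ = ε-closure({0}) = {0,1,2,4,6}
'a' @ 1: {1,2,3,4,5,6,7}  (accept∈set)
'a' @ 2: {1,2,3,4,5,6,7}  (accept∈set)
'c' @ 3: {1,2,3,4,6,7}  (accept∈set)
'a' @ 4: {1,2,3,4,5,6,7}  (accept∈set)
'b' @ 5: {1,2,3,4,5,6}  (accept∈set)
after full input: {1,2,3,4,5,6}  (accept=1 in)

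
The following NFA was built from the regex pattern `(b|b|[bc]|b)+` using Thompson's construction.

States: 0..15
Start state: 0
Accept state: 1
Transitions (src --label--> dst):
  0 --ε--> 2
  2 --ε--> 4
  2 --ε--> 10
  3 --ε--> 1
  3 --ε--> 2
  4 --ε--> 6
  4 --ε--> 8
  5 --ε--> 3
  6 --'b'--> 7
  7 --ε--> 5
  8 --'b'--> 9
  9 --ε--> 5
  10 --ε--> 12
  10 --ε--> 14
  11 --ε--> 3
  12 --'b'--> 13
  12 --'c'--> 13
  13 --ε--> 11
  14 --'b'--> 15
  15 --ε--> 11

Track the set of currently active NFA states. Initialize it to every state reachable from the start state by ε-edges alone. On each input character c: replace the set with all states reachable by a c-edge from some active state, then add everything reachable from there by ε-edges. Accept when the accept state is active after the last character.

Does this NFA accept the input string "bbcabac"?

initial (ε-close {0}): {0,2,4,6,8,10,12,14}
'b' @ 1: {1,2,3,4,5,6,7,8,9,10,11,12,13,14,15}  [accepting]
'b' @ 2: {1,2,3,4,5,6,7,8,9,10,11,12,13,14,15}  [accepting]
'c' @ 3: {1,2,3,4,6,8,10,11,12,13,14}  [accepting]
'a' @ 4: {}  — state set empty
rest 'bac' ignored (set empty)
after full input: {}  (accept=1 not in)

Answer: REJECT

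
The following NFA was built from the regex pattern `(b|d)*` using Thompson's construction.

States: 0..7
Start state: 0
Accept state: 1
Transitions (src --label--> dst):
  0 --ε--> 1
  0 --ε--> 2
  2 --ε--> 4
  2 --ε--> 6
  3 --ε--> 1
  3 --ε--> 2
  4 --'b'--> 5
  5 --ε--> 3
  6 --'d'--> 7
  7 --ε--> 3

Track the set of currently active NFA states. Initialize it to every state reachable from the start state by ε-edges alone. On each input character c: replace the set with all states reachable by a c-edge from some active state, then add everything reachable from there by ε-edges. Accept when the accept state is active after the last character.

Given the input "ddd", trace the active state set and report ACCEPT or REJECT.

initial (ε-close {0}): {0,1,2,4,6}
'd' @ 1: {1,2,3,4,6,7}  ✓accept
'd' @ 2: {1,2,3,4,6,7}  ✓accept
'd' @ 3: {1,2,3,4,6,7}  ✓accept
final: {1,2,3,4,6,7}; accept 1 in set

Answer: ACCEPT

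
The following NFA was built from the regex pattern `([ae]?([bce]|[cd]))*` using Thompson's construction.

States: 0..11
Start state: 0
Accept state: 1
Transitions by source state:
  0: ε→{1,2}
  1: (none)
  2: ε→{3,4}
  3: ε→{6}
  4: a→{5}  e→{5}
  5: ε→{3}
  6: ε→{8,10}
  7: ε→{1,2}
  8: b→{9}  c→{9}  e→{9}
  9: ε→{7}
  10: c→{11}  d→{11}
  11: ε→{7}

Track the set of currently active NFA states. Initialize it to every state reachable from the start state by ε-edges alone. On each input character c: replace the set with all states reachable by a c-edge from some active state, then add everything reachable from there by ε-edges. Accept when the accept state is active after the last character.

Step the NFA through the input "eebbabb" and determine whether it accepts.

start: ε-closure({0}) = {0,1,2,3,4,6,8,10}
'e' @ 1: {1,2,3,4,5,6,7,8,9,10}  [accepting]
'e' @ 2: {1,2,3,4,5,6,7,8,9,10}  [accepting]
'b' @ 3: {1,2,3,4,6,7,8,9,10}  [accepting]
'b' @ 4: {1,2,3,4,6,7,8,9,10}  [accepting]
'a' @ 5: {3,5,6,8,10}
'b' @ 6: {1,2,3,4,6,7,8,9,10}  [accepting]
'b' @ 7: {1,2,3,4,6,7,8,9,10}  [accepting]
end set {1,2,3,4,6,7,8,9,10} — state 1 in

Answer: ACCEPT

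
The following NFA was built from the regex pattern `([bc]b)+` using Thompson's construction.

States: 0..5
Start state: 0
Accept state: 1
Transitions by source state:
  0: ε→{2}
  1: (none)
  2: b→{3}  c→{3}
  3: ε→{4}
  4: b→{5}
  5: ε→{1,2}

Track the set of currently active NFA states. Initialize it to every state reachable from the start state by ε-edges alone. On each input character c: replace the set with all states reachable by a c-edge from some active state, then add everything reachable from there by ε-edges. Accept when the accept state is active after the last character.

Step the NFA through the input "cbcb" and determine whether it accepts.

Answer: ACCEPT

Steps:
initial (ε-close {0}): {0,2}
'c' @ 1: {3,4}
'b' @ 2: {1,2,5}  (accept∈set)
'c' @ 3: {3,4}
'b' @ 4: {1,2,5}  (accept∈set)
final: {1,2,5}; accept 1 in set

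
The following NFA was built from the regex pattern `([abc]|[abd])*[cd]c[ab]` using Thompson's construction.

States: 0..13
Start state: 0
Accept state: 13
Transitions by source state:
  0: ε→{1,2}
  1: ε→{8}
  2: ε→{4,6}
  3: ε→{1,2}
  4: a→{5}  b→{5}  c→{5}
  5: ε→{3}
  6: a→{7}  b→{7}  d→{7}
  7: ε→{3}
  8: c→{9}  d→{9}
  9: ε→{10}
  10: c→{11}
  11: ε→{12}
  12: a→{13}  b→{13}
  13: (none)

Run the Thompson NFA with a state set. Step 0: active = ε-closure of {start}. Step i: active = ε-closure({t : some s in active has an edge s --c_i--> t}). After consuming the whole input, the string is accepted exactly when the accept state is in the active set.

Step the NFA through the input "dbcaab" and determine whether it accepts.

Answer: REJECT

Derivation:
start: ε-closure({0}) = {0,1,2,4,6,8}
'd' @ 1: {1,2,3,4,6,7,8,9,10}
'b' @ 2: {1,2,3,4,5,6,7,8}
'c' @ 3: {1,2,3,4,5,6,8,9,10}
'a' @ 4: {1,2,3,4,5,6,7,8}
'a' @ 5: {1,2,3,4,5,6,7,8}
'b' @ 6: {1,2,3,4,5,6,7,8}
final: {1,2,3,4,5,6,7,8}; accept 13 not in set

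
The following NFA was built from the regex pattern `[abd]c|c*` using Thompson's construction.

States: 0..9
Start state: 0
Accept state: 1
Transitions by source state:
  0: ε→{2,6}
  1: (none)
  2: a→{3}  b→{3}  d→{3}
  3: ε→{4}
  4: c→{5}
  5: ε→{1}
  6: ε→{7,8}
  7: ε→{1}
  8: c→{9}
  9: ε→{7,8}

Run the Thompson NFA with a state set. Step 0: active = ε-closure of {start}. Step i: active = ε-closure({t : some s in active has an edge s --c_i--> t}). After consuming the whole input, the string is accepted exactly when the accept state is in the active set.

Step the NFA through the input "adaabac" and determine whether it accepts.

start: ε-closure({0}) = {0,1,2,6,7,8}
'a' @ 1: {3,4}
'd' @ 2: {}  — state set empty
rest 'aabac' ignored (set empty)
after full input: {}  (accept=1 not in)

Answer: REJECT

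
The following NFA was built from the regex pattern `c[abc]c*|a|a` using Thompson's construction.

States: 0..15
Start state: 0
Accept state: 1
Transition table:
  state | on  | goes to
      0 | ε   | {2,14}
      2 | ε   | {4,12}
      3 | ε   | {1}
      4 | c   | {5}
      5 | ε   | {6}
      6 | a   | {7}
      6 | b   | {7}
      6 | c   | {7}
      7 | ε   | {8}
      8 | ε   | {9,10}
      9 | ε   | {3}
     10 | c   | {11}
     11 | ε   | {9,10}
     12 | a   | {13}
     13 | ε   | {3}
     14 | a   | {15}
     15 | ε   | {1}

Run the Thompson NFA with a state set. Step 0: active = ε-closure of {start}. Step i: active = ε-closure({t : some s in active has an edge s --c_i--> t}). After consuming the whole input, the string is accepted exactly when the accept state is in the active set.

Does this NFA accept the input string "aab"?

S₀ = ε-closure({0}) = {0,2,4,12,14}
'a' @ 1: {1,3,13,15}  (accept∈set)
'a' @ 2: {}  — dead — no transitions
rest 'b' ignored (set empty)
final: {}; accept 1 not in set

Answer: REJECT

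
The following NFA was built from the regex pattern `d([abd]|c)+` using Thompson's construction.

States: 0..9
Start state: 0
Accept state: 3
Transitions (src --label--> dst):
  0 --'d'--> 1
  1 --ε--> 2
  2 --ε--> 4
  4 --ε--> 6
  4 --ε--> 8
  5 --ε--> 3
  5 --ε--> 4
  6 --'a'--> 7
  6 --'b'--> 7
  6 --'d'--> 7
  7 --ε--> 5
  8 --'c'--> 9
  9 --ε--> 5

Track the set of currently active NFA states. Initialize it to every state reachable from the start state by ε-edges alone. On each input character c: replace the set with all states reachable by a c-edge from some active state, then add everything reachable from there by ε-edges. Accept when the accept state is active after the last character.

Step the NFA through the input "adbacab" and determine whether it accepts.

S₀ = ε-closure({0}) = {0}
'a' @ 1: {}  — state set empty
rest 'dbacab' ignored (set empty)
end set {} — state 3 not in

Answer: REJECT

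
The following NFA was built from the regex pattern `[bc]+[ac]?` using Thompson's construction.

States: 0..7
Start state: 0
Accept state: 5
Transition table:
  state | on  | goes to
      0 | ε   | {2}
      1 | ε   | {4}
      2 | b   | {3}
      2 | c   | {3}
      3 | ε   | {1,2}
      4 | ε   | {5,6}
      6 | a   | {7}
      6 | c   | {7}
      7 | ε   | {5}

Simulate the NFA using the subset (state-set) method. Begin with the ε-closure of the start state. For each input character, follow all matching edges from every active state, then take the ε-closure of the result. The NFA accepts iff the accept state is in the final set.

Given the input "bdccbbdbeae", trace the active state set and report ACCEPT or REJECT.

Answer: REJECT

Trace:
start: ε-closure({0}) = {0,2}
'b' @ 1: {1,2,3,4,5,6}  (accept∈set)
'd' @ 2: {}  — state set empty
rest 'ccbbdbeae' ignored (set empty)
final: {}; accept 5 not in set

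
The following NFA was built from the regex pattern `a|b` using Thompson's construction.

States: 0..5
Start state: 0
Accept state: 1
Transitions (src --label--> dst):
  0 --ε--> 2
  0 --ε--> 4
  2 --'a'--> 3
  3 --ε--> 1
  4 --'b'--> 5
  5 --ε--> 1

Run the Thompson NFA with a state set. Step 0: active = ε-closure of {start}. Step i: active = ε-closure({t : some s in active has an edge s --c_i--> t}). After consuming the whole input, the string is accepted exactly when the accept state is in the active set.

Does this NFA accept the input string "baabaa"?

S₀ = ε-closure({0}) = {0,2,4}
'b' @ 1: {1,5}  (accept∈set)
'a' @ 2: {}  — dead — no transitions
rest 'abaa' ignored (set empty)
after full input: {}  (accept=1 not in)

Answer: REJECT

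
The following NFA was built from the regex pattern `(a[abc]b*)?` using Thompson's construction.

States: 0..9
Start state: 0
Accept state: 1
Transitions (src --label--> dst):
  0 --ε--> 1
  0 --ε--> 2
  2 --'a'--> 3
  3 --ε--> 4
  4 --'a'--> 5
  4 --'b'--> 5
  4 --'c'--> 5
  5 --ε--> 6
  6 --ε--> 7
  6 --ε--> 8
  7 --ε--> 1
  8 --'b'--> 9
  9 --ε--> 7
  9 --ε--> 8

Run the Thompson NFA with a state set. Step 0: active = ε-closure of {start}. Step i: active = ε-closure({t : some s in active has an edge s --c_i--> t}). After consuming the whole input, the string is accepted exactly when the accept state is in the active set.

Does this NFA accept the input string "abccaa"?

Answer: REJECT

Derivation:
start: ε-closure({0}) = {0,1,2}
'a' @ 1: {3,4}
'b' @ 2: {1,5,6,7,8}  [accepting]
'c' @ 3: {}  — no active states
rest 'caa' ignored (set empty)
final: {}; accept 1 not in set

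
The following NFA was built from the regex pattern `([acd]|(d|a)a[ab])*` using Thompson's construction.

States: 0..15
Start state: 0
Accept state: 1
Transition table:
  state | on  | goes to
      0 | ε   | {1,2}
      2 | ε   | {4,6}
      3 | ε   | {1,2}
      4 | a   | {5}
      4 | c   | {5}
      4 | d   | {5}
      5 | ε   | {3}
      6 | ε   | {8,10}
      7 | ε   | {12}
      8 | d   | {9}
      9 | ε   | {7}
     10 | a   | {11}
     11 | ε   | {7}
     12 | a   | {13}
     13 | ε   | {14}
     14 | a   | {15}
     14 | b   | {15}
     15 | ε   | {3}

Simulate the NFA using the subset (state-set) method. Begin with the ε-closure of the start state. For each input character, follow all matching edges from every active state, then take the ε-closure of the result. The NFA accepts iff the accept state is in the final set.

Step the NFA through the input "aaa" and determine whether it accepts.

Answer: ACCEPT

Derivation:
S₀ = ε-closure({0}) = {0,1,2,4,6,8,10}
'a' @ 1: {1,2,3,4,5,6,7,8,10,11,12}  ✓accept
'a' @ 2: {1,2,3,4,5,6,7,8,10,11,12,13,14}  ✓accept
'a' @ 3: {1,2,3,4,5,6,7,8,10,11,12,13,14,15}  ✓accept
final: {1,2,3,4,5,6,7,8,10,11,12,13,14,15}; accept 1 in set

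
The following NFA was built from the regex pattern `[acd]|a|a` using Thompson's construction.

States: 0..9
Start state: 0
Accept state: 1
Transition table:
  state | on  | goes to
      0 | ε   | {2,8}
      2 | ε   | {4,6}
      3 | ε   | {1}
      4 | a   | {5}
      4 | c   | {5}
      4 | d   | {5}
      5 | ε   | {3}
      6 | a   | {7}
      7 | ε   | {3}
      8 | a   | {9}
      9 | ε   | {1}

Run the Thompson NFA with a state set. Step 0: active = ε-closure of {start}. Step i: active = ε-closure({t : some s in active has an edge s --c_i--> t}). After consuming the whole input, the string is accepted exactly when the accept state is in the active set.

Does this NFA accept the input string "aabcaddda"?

Answer: REJECT

Trace:
initial (ε-close {0}): {0,2,4,6,8}
'a' @ 1: {1,3,5,7,9}  [accepting]
'a' @ 2: {}  — dead — no transitions
rest 'bcaddda' ignored (set empty)
after full input: {}  (accept=1 not in)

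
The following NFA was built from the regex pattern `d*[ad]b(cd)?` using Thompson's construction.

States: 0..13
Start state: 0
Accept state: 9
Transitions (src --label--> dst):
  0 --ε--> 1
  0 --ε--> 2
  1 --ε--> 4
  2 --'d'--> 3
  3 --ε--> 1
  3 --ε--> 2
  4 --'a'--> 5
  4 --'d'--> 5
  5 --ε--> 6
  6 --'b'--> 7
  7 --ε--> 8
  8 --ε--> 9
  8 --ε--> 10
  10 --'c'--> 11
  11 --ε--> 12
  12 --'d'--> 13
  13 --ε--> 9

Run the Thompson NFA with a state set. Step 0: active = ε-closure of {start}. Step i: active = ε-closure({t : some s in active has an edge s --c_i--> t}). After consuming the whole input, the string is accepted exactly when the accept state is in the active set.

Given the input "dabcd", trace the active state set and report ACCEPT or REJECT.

start: ε-closure({0}) = {0,1,2,4}
'd' @ 1: {1,2,3,4,5,6}
'a' @ 2: {5,6}
'b' @ 3: {7,8,9,10}  ✓accept
'c' @ 4: {11,12}
'd' @ 5: {9,13}  ✓accept
end set {9,13} — state 9 in

Answer: ACCEPT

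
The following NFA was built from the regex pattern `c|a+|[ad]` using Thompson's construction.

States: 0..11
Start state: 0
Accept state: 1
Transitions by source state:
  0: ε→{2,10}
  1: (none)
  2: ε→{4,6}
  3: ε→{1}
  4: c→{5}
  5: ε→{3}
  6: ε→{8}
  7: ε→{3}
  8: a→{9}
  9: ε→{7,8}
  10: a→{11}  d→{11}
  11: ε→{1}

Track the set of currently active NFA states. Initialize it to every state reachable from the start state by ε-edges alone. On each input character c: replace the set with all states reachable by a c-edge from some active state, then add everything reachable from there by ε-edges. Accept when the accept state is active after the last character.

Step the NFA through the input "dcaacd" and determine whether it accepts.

Answer: REJECT

Trace:
initial (ε-close {0}): {0,2,4,6,8,10}
'd' @ 1: {1,11}  (accept∈set)
'c' @ 2: {}  — dead — no transitions
rest 'aacd' ignored (set empty)
after full input: {}  (accept=1 not in)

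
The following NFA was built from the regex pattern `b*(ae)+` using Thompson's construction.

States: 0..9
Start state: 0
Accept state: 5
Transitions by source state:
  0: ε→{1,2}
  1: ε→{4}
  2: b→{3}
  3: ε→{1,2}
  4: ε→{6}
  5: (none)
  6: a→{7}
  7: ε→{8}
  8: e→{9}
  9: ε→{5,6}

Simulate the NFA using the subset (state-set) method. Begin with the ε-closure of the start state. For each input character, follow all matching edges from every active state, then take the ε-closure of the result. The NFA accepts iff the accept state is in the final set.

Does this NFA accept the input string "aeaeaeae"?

Answer: ACCEPT

Steps:
start: ε-closure({0}) = {0,1,2,4,6}
'a' @ 1: {7,8}
'e' @ 2: {5,6,9}  ✓accept
'a' @ 3: {7,8}
'e' @ 4: {5,6,9}  ✓accept
'a' @ 5: {7,8}
'e' @ 6: {5,6,9}  ✓accept
'a' @ 7: {7,8}
'e' @ 8: {5,6,9}  ✓accept
final: {5,6,9}; accept 5 in set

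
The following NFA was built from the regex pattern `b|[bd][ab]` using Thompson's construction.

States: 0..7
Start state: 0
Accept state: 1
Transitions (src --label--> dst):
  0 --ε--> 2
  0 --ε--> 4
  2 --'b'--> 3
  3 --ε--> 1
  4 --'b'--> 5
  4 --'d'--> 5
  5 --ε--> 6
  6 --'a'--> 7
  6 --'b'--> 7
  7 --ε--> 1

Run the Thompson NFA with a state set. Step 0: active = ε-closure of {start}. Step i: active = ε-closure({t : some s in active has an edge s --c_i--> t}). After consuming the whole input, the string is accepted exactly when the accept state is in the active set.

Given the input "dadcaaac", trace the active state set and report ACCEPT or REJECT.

S₀ = ε-closure({0}) = {0,2,4}
'd' @ 1: {5,6}
'a' @ 2: {1,7}  ✓accept
'd' @ 3: {}  — state set empty
rest 'caaac' ignored (set empty)
final: {}; accept 1 not in set

Answer: REJECT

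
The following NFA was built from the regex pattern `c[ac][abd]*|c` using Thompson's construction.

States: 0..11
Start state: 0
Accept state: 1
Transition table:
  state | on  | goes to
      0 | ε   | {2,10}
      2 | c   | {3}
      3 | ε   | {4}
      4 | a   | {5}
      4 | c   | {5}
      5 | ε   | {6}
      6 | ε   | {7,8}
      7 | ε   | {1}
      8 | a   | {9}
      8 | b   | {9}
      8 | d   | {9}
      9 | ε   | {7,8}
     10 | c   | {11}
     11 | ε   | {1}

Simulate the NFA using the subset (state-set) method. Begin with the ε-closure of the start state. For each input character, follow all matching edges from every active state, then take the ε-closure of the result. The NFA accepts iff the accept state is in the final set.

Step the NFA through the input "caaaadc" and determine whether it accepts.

Answer: REJECT

Trace:
S₀ = ε-closure({0}) = {0,2,10}
'c' @ 1: {1,3,4,11}  (accept∈set)
'a' @ 2: {1,5,6,7,8}  (accept∈set)
'a' @ 3: {1,7,8,9}  (accept∈set)
'a' @ 4: {1,7,8,9}  (accept∈set)
'a' @ 5: {1,7,8,9}  (accept∈set)
'd' @ 6: {1,7,8,9}  (accept∈set)
'c' @ 7: {}  — state set empty
end set {} — state 1 not in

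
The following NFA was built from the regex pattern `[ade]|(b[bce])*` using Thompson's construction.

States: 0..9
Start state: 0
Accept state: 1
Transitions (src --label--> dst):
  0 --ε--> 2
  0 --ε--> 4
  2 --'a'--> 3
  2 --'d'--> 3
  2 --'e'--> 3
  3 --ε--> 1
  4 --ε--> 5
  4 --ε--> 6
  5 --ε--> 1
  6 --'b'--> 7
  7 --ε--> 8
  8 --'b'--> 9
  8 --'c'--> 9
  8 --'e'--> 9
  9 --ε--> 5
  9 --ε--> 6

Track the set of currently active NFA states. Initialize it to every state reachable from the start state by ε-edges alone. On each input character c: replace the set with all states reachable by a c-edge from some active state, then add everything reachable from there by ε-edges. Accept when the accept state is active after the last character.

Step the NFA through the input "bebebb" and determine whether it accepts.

start: ε-closure({0}) = {0,1,2,4,5,6}
'b' @ 1: {7,8}
'e' @ 2: {1,5,6,9}  (accept∈set)
'b' @ 3: {7,8}
'e' @ 4: {1,5,6,9}  (accept∈set)
'b' @ 5: {7,8}
'b' @ 6: {1,5,6,9}  (accept∈set)
after full input: {1,5,6,9}  (accept=1 in)

Answer: ACCEPT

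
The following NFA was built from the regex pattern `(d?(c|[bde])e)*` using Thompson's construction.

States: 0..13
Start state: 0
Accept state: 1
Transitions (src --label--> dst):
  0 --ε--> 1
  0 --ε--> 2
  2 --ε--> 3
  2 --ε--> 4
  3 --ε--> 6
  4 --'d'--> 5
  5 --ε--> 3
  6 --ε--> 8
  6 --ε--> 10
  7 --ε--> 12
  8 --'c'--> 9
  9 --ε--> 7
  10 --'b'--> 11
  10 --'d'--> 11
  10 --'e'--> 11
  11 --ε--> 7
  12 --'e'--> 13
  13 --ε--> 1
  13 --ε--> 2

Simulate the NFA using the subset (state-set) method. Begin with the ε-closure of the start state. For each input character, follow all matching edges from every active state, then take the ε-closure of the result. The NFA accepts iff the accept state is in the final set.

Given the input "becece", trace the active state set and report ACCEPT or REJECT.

start: ε-closure({0}) = {0,1,2,3,4,6,8,10}
'b' @ 1: {7,11,12}
'e' @ 2: {1,2,3,4,6,8,10,13}  ✓accept
'c' @ 3: {7,9,12}
'e' @ 4: {1,2,3,4,6,8,10,13}  ✓accept
'c' @ 5: {7,9,12}
'e' @ 6: {1,2,3,4,6,8,10,13}  ✓accept
final: {1,2,3,4,6,8,10,13}; accept 1 in set

Answer: ACCEPT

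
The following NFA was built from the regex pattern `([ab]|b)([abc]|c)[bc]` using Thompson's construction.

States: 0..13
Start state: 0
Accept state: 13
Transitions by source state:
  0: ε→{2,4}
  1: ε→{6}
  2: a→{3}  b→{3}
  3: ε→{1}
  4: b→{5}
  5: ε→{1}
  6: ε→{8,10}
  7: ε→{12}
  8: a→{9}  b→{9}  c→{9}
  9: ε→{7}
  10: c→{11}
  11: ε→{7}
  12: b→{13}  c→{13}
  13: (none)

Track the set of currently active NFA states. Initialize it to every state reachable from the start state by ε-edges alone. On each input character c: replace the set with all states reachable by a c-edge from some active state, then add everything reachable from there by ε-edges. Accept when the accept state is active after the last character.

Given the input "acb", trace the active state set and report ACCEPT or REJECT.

S₀ = ε-closure({0}) = {0,2,4}
'a' @ 1: {1,3,6,8,10}
'c' @ 2: {7,9,11,12}
'b' @ 3: {13}  (accept∈set)
final: {13}; accept 13 in set

Answer: ACCEPT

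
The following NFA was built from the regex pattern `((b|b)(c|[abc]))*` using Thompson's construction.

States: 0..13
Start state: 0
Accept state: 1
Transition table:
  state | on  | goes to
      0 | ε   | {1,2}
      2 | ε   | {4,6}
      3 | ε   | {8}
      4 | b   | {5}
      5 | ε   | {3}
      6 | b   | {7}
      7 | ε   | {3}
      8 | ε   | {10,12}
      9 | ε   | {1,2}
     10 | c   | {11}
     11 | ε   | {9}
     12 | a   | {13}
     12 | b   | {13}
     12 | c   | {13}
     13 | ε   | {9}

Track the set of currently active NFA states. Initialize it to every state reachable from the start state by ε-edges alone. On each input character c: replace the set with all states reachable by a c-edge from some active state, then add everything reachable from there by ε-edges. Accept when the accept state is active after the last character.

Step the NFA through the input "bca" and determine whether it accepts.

start: ε-closure({0}) = {0,1,2,4,6}
'b' @ 1: {3,5,7,8,10,12}
'c' @ 2: {1,2,4,6,9,11,13}  (accept∈set)
'a' @ 3: {}  — state set empty
after full input: {}  (accept=1 not in)

Answer: REJECT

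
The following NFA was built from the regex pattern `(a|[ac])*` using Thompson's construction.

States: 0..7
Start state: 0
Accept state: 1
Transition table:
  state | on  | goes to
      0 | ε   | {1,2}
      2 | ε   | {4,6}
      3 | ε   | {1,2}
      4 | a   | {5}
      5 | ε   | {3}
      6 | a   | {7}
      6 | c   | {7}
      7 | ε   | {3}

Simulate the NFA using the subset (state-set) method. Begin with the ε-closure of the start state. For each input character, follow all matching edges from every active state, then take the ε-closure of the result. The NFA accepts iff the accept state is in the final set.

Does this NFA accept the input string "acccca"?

Answer: ACCEPT

Derivation:
start: ε-closure({0}) = {0,1,2,4,6}
'a' @ 1: {1,2,3,4,5,6,7}  [accepting]
'c' @ 2: {1,2,3,4,6,7}  [accepting]
'c' @ 3: {1,2,3,4,6,7}  [accepting]
'c' @ 4: {1,2,3,4,6,7}  [accepting]
'c' @ 5: {1,2,3,4,6,7}  [accepting]
'a' @ 6: {1,2,3,4,5,6,7}  [accepting]
after full input: {1,2,3,4,5,6,7}  (accept=1 in)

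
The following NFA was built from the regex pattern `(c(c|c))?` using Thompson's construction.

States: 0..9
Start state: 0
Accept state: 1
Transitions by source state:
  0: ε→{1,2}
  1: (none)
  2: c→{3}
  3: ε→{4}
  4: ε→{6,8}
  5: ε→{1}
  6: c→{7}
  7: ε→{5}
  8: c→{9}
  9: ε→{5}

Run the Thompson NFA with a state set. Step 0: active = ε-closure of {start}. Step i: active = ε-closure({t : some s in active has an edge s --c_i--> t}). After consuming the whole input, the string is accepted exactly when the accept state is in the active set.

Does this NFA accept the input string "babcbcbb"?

start: ε-closure({0}) = {0,1,2}
'b' @ 1: {}  — state set empty
rest 'abcbcbb' ignored (set empty)
after full input: {}  (accept=1 not in)

Answer: REJECT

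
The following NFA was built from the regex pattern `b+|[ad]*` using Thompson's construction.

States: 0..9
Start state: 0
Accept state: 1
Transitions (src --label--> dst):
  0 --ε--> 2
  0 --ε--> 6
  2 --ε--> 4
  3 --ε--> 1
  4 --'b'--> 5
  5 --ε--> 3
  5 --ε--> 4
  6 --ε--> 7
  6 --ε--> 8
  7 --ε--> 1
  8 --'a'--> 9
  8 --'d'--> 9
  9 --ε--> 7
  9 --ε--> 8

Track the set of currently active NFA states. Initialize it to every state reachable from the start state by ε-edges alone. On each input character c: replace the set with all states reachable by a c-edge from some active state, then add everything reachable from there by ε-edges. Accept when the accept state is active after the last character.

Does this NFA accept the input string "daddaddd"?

Answer: ACCEPT

Derivation:
initial (ε-close {0}): {0,1,2,4,6,7,8}
'd' @ 1: {1,7,8,9}  ✓accept
'a' @ 2: {1,7,8,9}  ✓accept
'd' @ 3: {1,7,8,9}  ✓accept
'd' @ 4: {1,7,8,9}  ✓accept
'a' @ 5: {1,7,8,9}  ✓accept
'd' @ 6: {1,7,8,9}  ✓accept
'd' @ 7: {1,7,8,9}  ✓accept
'd' @ 8: {1,7,8,9}  ✓accept
end set {1,7,8,9} — state 1 in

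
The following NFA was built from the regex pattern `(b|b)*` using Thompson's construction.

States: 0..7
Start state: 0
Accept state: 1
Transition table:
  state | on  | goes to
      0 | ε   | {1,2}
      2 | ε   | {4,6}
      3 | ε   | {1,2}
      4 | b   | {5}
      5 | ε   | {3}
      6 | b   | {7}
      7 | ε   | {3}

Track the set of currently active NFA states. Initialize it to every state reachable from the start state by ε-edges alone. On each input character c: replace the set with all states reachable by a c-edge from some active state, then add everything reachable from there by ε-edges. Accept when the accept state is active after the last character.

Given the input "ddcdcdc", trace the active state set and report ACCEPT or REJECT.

Answer: REJECT

Trace:
initial (ε-close {0}): {0,1,2,4,6}
'd' @ 1: {}  — dead — no transitions
rest 'dcdcdc' ignored (set empty)
end set {} — state 1 not in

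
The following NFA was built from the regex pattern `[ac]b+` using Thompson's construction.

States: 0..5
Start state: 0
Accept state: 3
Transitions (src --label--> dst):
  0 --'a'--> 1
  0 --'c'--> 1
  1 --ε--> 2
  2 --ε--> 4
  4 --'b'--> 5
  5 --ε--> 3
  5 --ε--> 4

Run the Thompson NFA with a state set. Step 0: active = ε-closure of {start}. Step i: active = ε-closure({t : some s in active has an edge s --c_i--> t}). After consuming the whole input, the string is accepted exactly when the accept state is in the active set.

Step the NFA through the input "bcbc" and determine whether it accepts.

S₀ = ε-closure({0}) = {0}
'b' @ 1: {}  — no active states
rest 'cbc' ignored (set empty)
after full input: {}  (accept=3 not in)

Answer: REJECT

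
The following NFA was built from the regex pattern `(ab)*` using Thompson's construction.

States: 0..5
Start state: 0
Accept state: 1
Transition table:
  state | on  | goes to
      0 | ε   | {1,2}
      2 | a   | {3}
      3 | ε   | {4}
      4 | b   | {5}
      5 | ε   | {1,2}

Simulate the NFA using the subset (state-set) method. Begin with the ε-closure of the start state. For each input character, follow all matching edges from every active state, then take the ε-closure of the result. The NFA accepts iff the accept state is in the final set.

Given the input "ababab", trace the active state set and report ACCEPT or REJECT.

initial (ε-close {0}): {0,1,2}
'a' @ 1: {3,4}
'b' @ 2: {1,2,5}  [accepting]
'a' @ 3: {3,4}
'b' @ 4: {1,2,5}  [accepting]
'a' @ 5: {3,4}
'b' @ 6: {1,2,5}  [accepting]
end set {1,2,5} — state 1 in

Answer: ACCEPT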